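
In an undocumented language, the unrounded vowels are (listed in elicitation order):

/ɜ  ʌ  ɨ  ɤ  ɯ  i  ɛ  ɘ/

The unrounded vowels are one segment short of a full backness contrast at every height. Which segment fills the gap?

Front: /i/ (high), /ɛ/ (low-mid).
Central: /ɨ/ (high), /ɘ/ (high-mid), /ɜ/ (low-mid).
Back: /ɯ/ (high), /ɤ/ (high-mid), /ʌ/ (low-mid).
The high-mid row has no front member, so the gap is the high-mid front unrounded vowel /e/.

/e/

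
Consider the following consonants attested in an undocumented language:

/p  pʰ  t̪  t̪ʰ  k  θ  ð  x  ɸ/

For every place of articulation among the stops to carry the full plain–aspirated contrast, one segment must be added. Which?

/kʰ/

place of articulation  plain     aspirated
bilabial          p         pʰ      
dental            t̪        t̪ʰ     
velar             k         —       
The velar row has no aspirated member, so the gap is the aspirated velar stop /kʰ/.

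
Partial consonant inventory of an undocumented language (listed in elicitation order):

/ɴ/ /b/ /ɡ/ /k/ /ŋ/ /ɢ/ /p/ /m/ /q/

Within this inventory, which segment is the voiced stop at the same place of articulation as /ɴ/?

/ɢ/

/ɴ/ is an uvular nasal.
The voiced stop at the same place is a voiced uvular stop — in this inventory, /ɢ/.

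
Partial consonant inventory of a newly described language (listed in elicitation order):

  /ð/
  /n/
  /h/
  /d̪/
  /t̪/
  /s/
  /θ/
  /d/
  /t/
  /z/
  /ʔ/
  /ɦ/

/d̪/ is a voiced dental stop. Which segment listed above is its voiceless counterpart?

The voiceless counterpart is a voiceless dental stop — in this inventory, /t̪/.

/t̪/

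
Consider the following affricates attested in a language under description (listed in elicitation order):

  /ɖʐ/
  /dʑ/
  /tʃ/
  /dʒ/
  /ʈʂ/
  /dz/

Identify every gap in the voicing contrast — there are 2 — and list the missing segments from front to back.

/ts/, /tɕ/

Voiceless: /tʃ/ (postalveolar), /ʈʂ/ (retroflex).
Voiced: /dz/ (alveolar), /dʒ/ (postalveolar), /ɖʐ/ (retroflex), /dʑ/ (alveolo-palatal).
Gaps, from front to back: alveolar lacks voiceless (/ts/); alveolo-palatal lacks voiceless (/tɕ/).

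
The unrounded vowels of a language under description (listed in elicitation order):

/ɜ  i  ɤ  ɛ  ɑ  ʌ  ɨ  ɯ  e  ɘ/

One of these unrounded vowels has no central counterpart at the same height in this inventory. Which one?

High: /i/ ~ /ɨ/ ~ /ɯ/
High-mid: /e/ ~ /ɘ/ ~ /ɤ/
Low-mid: /ɛ/ ~ /ɜ/ ~ /ʌ/
Low: only /ɑ/ (back); no central partner.
So /ɑ/ is the unpaired segment.

/ɑ/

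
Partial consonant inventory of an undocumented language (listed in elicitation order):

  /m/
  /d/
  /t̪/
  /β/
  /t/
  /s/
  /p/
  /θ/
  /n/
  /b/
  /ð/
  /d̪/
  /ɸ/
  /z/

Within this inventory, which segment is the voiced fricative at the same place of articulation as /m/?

/m/ is a bilabial nasal.
The voiced fricative at the same place is a voiced bilabial fricative — in this inventory, /β/.

/β/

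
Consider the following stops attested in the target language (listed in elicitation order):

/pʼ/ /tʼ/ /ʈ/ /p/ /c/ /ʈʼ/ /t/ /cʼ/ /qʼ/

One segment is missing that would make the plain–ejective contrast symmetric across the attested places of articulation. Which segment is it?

place of articulation  plain     ejective
bilabial          p         pʼ      
alveolar          t         tʼ      
retroflex         ʈ         ʈʼ      
palatal           c         cʼ      
uvular            —         qʼ      
The uvular row has no plain member, so the gap is the plain uvular stop /q/.

/q/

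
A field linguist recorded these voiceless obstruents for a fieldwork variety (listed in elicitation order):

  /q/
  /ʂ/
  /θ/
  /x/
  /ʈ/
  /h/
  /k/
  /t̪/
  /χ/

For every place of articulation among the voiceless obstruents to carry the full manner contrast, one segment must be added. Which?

Stop: /t̪/ (dental), /ʈ/ (retroflex), /k/ (velar), /q/ (uvular).
Fricative: /θ/ (dental), /ʂ/ (retroflex), /x/ (velar), /χ/ (uvular), /h/ (glottal).
The glottal row has no stop member, so the gap is the glottal stop /ʔ/.

/ʔ/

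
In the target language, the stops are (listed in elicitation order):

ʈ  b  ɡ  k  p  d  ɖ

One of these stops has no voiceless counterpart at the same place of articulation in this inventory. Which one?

Bilabial: /p/ ~ /b/
Retroflex: /ʈ/ ~ /ɖ/
Velar: /k/ ~ /ɡ/
Alveolar: only /d/ (voiced); no voiceless partner.
So /d/ is the unpaired segment.

/d/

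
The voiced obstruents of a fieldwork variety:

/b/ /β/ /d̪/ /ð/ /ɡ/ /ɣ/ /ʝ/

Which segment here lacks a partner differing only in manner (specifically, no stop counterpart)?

/ʝ/

Bilabial: /b/ ~ /β/
Dental: /d̪/ ~ /ð/
Velar: /ɡ/ ~ /ɣ/
Palatal: only /ʝ/ (fricative); no stop partner.
So /ʝ/ is the unpaired segment.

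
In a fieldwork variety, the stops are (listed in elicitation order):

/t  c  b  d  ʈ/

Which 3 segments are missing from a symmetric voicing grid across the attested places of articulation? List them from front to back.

/p/, /ɖ/, /ɟ/

Voiceless: /t/ (alveolar), /ʈ/ (retroflex), /c/ (palatal).
Voiced: /b/ (bilabial), /d/ (alveolar).
Gaps, from front to back: bilabial lacks voiceless (/p/); retroflex lacks voiced (/ɖ/); palatal lacks voiced (/ɟ/).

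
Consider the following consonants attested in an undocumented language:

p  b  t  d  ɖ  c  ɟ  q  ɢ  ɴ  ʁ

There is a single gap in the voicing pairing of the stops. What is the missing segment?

/ʈ/

bilabial: voiceless /p/, voiced /b/.
alveolar: voiceless /t/, voiced /d/.
retroflex: voiceless —, voiced /ɖ/.
palatal: voiceless /c/, voiced /ɟ/.
uvular: voiceless /q/, voiced /ɢ/.
The retroflex row has no voiceless member, so the gap is the voiceless retroflex stop /ʈ/.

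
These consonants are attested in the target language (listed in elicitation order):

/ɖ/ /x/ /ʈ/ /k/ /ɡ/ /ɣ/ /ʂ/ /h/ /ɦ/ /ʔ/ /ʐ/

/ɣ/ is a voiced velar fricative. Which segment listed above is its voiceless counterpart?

/x/

The voiceless counterpart is a voiceless velar fricative — in this inventory, /x/.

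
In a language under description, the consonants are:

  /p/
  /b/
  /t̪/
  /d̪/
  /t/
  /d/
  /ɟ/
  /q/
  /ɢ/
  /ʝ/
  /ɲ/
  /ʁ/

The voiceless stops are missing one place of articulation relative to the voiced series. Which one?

bilabial: voiceless /p/, voiced /b/.
dental: voiceless /t̪/, voiced /d̪/.
alveolar: voiceless /t/, voiced /d/.
palatal: voiceless —, voiced /ɟ/.
uvular: voiceless /q/, voiced /ɢ/.
Every place of articulation has a voiceless member except palatal, where /c/ would be expected.

palatal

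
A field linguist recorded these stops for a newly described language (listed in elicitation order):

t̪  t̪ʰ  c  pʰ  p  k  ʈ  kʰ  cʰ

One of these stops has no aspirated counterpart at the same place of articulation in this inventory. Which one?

/ʈ/

Bilabial: /p/ ~ /pʰ/
Dental: /t̪/ ~ /t̪ʰ/
Palatal: /c/ ~ /cʰ/
Velar: /k/ ~ /kʰ/
Retroflex: only /ʈ/ (plain); no aspirated partner.
So /ʈ/ is the unpaired segment.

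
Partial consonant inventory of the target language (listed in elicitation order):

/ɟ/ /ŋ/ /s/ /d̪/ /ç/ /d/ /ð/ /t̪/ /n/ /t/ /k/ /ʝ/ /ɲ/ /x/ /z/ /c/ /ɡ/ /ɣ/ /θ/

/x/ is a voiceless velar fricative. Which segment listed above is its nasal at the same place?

The nasal at the same place is a velar nasal — in this inventory, /ŋ/.

/ŋ/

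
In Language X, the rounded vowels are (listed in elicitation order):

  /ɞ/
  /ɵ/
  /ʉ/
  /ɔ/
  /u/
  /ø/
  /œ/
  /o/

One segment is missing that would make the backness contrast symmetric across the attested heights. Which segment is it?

height            front     central   back    
high              —         ʉ         u       
high-mid          ø         ɵ         o       
low-mid           œ         ɞ         ɔ       
The high row has no front member, so the gap is the high front rounded vowel /y/.

/y/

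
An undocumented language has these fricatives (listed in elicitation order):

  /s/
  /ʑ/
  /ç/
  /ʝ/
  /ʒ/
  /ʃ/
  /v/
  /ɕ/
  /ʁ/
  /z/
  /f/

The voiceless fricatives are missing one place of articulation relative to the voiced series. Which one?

uvular

Voiceless: /f/ (labiodental), /s/ (alveolar), /ʃ/ (postalveolar), /ɕ/ (alveolo-palatal), /ç/ (palatal).
Voiced: /v/ (labiodental), /z/ (alveolar), /ʒ/ (postalveolar), /ʑ/ (alveolo-palatal), /ʝ/ (palatal), /ʁ/ (uvular).
Every place of articulation has a voiceless member except uvular, where /χ/ would be expected.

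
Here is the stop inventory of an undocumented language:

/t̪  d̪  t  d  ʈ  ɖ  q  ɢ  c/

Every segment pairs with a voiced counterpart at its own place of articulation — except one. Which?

Dental: /t̪/ ~ /d̪/
Alveolar: /t/ ~ /d/
Retroflex: /ʈ/ ~ /ɖ/
Uvular: /q/ ~ /ɢ/
Palatal: only /c/ (voiceless); no voiced partner.
So /c/ is the unpaired segment.

/c/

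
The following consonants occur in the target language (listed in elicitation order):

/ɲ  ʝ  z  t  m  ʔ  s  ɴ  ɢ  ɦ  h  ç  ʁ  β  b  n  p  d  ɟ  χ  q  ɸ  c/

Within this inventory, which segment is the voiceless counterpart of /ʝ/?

/ʝ/ is a voiced palatal fricative.
The voiceless counterpart is a voiceless palatal fricative — in this inventory, /ç/.

/ç/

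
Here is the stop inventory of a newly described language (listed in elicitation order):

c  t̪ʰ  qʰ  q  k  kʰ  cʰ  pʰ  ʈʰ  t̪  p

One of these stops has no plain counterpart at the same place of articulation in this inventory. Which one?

/ʈʰ/

Bilabial: /p/ ~ /pʰ/
Dental: /t̪/ ~ /t̪ʰ/
Palatal: /c/ ~ /cʰ/
Velar: /k/ ~ /kʰ/
Uvular: /q/ ~ /qʰ/
Retroflex: only /ʈʰ/ (aspirated); no plain partner.
So /ʈʰ/ is the unpaired segment.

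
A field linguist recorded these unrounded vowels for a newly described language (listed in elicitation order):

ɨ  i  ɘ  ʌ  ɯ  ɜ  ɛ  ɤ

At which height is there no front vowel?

high: front /i/, central /ɨ/, back /ɯ/.
high-mid: front —, central /ɘ/, back /ɤ/.
low-mid: front /ɛ/, central /ɜ/, back /ʌ/.
Every height has a front member except high-mid, where /e/ would be expected.

high-mid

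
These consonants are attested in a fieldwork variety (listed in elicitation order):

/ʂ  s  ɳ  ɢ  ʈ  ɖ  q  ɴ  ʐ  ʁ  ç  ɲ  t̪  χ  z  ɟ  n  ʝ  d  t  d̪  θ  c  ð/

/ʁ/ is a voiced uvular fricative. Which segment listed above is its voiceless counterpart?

The voiceless counterpart is a voiceless uvular fricative — in this inventory, /χ/.

/χ/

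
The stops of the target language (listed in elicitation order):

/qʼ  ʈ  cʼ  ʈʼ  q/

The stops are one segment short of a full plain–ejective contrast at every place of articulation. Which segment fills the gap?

/c/

Plain: /ʈ/ (retroflex), /q/ (uvular).
Ejective: /ʈʼ/ (retroflex), /cʼ/ (palatal), /qʼ/ (uvular).
The palatal row has no plain member, so the gap is the plain palatal stop /c/.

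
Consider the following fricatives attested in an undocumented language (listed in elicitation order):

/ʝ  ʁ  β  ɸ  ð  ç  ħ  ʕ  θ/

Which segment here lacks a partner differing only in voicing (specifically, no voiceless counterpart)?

Bilabial: /ɸ/ ~ /β/
Dental: /θ/ ~ /ð/
Palatal: /ç/ ~ /ʝ/
Pharyngeal: /ħ/ ~ /ʕ/
Uvular: only /ʁ/ (voiced); no voiceless partner.
So /ʁ/ is the unpaired segment.

/ʁ/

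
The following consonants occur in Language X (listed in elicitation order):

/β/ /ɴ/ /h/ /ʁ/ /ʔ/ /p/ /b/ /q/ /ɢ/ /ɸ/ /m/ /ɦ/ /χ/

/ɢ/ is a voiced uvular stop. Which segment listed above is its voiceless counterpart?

/q/

The voiceless counterpart is a voiceless uvular stop — in this inventory, /q/.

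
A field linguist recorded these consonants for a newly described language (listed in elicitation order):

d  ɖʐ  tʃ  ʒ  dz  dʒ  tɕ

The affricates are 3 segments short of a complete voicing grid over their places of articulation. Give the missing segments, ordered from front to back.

/ts/, /ʈʂ/, /dʑ/

place of articulation  voiceless  voiced  
alveolar          —         dz      
postalveolar      tʃ        dʒ      
retroflex         —         ɖʐ      
alveolo-palatal   tɕ        —       
Gaps, from front to back: alveolar lacks voiceless (/ts/); retroflex lacks voiceless (/ʈʂ/); alveolo-palatal lacks voiced (/dʑ/).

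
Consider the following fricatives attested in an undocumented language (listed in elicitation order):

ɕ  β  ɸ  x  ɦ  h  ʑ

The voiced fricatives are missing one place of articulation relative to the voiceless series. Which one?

velar

place of articulation  voiceless  voiced  
bilabial          ɸ         β       
alveolo-palatal   ɕ         ʑ       
velar             x         —       
glottal           h         ɦ       
Every place of articulation has a voiced member except velar, where /ɣ/ would be expected.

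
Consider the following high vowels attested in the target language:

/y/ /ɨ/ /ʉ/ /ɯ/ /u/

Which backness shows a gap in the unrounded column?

front: unrounded —, rounded /y/.
central: unrounded /ɨ/, rounded /ʉ/.
back: unrounded /ɯ/, rounded /u/.
Every backness has an unrounded member except front, where /i/ would be expected.

front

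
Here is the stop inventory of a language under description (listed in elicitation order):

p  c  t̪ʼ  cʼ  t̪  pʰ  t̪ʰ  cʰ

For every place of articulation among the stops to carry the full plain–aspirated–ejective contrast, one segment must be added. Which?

/pʼ/

bilabial: plain /p/, aspirated /pʰ/, ejective —.
dental: plain /t̪/, aspirated /t̪ʰ/, ejective /t̪ʼ/.
palatal: plain /c/, aspirated /cʰ/, ejective /cʼ/.
The bilabial row has no ejective member, so the gap is the ejective bilabial stop /pʼ/.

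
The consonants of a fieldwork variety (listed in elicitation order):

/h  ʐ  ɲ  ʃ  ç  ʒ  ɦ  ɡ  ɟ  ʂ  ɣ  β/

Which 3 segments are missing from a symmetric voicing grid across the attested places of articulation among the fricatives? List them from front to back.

place of articulation  voiceless  voiced  
bilabial          —         β       
postalveolar      ʃ         ʒ       
retroflex         ʂ         ʐ       
palatal           ç         —       
velar             —         ɣ       
glottal           h         ɦ       
Gaps, from front to back: bilabial lacks voiceless (/ɸ/); palatal lacks voiced (/ʝ/); velar lacks voiceless (/x/).

/ɸ/, /ʝ/, /x/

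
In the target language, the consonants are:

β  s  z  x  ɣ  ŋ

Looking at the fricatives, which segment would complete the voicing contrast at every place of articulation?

/ɸ/

place of articulation  voiceless  voiced  
bilabial          —         β       
alveolar          s         z       
velar             x         ɣ       
The bilabial row has no voiceless member, so the gap is the voiceless bilabial fricative /ɸ/.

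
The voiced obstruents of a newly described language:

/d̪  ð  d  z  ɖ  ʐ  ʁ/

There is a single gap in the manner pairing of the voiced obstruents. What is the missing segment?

dental: stop /d̪/, fricative /ð/.
alveolar: stop /d/, fricative /z/.
retroflex: stop /ɖ/, fricative /ʐ/.
uvular: stop —, fricative /ʁ/.
The uvular row has no stop member, so the gap is the uvular stop /ɢ/.

/ɢ/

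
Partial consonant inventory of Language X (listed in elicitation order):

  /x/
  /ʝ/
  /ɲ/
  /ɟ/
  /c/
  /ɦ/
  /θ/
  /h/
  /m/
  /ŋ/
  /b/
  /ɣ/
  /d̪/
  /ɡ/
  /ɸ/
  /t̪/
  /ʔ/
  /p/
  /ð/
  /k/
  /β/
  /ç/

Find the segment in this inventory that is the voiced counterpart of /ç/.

/ç/ is a voiceless palatal fricative.
The voiced counterpart is a voiced palatal fricative — in this inventory, /ʝ/.

/ʝ/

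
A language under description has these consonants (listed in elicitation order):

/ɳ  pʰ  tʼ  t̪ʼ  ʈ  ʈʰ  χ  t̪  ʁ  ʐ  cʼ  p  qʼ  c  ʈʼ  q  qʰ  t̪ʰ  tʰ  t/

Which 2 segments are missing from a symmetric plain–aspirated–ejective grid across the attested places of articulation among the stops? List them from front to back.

Plain: /p/ (bilabial), /t̪/ (dental), /t/ (alveolar), /ʈ/ (retroflex), /c/ (palatal), /q/ (uvular).
Aspirated: /pʰ/ (bilabial), /t̪ʰ/ (dental), /tʰ/ (alveolar), /ʈʰ/ (retroflex), /qʰ/ (uvular).
Ejective: /t̪ʼ/ (dental), /tʼ/ (alveolar), /ʈʼ/ (retroflex), /cʼ/ (palatal), /qʼ/ (uvular).
Gaps, from front to back: bilabial lacks ejective (/pʼ/); palatal lacks aspirated (/cʰ/).

/pʼ/, /cʰ/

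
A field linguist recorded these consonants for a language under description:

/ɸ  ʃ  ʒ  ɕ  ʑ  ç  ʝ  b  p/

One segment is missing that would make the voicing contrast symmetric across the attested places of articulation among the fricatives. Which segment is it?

/β/

place of articulation  voiceless  voiced  
bilabial          ɸ         —       
postalveolar      ʃ         ʒ       
alveolo-palatal   ɕ         ʑ       
palatal           ç         ʝ       
The bilabial row has no voiced member, so the gap is the voiced bilabial fricative /β/.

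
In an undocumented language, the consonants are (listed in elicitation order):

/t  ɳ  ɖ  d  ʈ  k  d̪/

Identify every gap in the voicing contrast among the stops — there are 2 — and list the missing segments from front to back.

dental: voiceless —, voiced /d̪/.
alveolar: voiceless /t/, voiced /d/.
retroflex: voiceless /ʈ/, voiced /ɖ/.
velar: voiceless /k/, voiced —.
Gaps, from front to back: dental lacks voiceless (/t̪/); velar lacks voiced (/ɡ/).

/t̪/, /ɡ/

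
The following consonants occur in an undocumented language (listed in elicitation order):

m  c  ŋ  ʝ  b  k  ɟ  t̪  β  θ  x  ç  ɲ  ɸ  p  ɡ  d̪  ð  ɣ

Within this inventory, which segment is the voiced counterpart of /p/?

/b/

/p/ is a voiceless bilabial stop.
The voiced counterpart is a voiced bilabial stop — in this inventory, /b/.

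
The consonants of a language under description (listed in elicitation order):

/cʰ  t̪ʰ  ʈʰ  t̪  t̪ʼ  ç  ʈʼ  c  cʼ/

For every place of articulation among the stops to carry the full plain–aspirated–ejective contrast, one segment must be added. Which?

/ʈ/

dental: plain /t̪/, aspirated /t̪ʰ/, ejective /t̪ʼ/.
retroflex: plain —, aspirated /ʈʰ/, ejective /ʈʼ/.
palatal: plain /c/, aspirated /cʰ/, ejective /cʼ/.
The retroflex row has no plain member, so the gap is the plain retroflex stop /ʈ/.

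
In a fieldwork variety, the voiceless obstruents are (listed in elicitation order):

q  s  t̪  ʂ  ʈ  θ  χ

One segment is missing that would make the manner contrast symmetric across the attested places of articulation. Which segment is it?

dental: stop /t̪/, fricative /θ/.
alveolar: stop —, fricative /s/.
retroflex: stop /ʈ/, fricative /ʂ/.
uvular: stop /q/, fricative /χ/.
The alveolar row has no stop member, so the gap is the alveolar stop /t/.

/t/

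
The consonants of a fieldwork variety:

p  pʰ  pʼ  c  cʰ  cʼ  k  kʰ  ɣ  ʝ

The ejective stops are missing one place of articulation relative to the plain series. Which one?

Plain: /p/ (bilabial), /c/ (palatal), /k/ (velar).
Aspirated: /pʰ/ (bilabial), /cʰ/ (palatal), /kʰ/ (velar).
Ejective: /pʼ/ (bilabial), /cʼ/ (palatal).
Every place of articulation has an ejective member except velar, where /kʼ/ would be expected.

velar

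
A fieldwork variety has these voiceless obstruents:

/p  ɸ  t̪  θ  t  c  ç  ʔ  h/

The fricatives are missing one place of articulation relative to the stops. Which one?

alveolar

bilabial: stop /p/, fricative /ɸ/.
dental: stop /t̪/, fricative /θ/.
alveolar: stop /t/, fricative —.
palatal: stop /c/, fricative /ç/.
glottal: stop /ʔ/, fricative /h/.
Every place of articulation has a fricative member except alveolar, where /s/ would be expected.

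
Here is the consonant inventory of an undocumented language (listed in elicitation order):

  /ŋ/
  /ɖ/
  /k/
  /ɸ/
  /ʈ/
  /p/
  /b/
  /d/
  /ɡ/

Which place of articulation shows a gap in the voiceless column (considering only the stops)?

alveolar

place of articulation  voiceless  voiced  
bilabial          p         b       
alveolar          —         d       
retroflex         ʈ         ɖ       
velar             k         ɡ       
Every place of articulation has a voiceless member except alveolar, where /t/ would be expected.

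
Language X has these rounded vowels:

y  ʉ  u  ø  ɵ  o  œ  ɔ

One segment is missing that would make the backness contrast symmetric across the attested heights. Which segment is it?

high: front /y/, central /ʉ/, back /u/.
high-mid: front /ø/, central /ɵ/, back /o/.
low-mid: front /œ/, central —, back /ɔ/.
The low-mid row has no central member, so the gap is the low-mid central rounded vowel /ɞ/.

/ɞ/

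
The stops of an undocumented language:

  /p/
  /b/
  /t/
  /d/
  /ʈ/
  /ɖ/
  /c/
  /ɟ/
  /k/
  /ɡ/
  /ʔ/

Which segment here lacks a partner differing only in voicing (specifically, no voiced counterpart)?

Bilabial: /p/ ~ /b/
Alveolar: /t/ ~ /d/
Retroflex: /ʈ/ ~ /ɖ/
Palatal: /c/ ~ /ɟ/
Velar: /k/ ~ /ɡ/
Glottal: only /ʔ/ (voiceless); no voiced partner.
So /ʔ/ is the unpaired segment.

/ʔ/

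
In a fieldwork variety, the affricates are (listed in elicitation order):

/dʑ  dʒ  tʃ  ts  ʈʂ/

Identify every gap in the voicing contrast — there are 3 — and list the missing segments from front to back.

place of articulation  voiceless  voiced  
alveolar          ts        —       
postalveolar      tʃ        dʒ      
retroflex         ʈʂ        —       
alveolo-palatal   —         dʑ      
Gaps, from front to back: alveolar lacks voiced (/dz/); retroflex lacks voiced (/ɖʐ/); alveolo-palatal lacks voiceless (/tɕ/).

/dz/, /ɖʐ/, /tɕ/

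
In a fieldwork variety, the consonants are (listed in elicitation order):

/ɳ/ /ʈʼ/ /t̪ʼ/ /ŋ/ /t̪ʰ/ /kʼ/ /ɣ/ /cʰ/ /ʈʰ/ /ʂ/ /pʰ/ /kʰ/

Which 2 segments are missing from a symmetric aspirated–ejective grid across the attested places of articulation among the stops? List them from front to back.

bilabial: aspirated /pʰ/, ejective —.
dental: aspirated /t̪ʰ/, ejective /t̪ʼ/.
retroflex: aspirated /ʈʰ/, ejective /ʈʼ/.
palatal: aspirated /cʰ/, ejective —.
velar: aspirated /kʰ/, ejective /kʼ/.
Gaps, from front to back: bilabial lacks ejective (/pʼ/); palatal lacks ejective (/cʼ/).

/pʼ/, /cʼ/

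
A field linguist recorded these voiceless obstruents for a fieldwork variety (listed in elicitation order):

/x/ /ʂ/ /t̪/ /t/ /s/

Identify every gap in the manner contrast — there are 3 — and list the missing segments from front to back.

Stop: /t̪/ (dental), /t/ (alveolar).
Fricative: /s/ (alveolar), /ʂ/ (retroflex), /x/ (velar).
Gaps, from front to back: dental lacks fricative (/θ/); retroflex lacks stop (/ʈ/); velar lacks stop (/k/).

/θ/, /ʈ/, /k/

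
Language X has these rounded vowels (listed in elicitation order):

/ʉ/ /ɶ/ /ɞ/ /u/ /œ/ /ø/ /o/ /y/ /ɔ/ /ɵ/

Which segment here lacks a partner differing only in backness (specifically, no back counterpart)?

/ɶ/

High: /y/ ~ /ʉ/ ~ /u/
High-mid: /ø/ ~ /ɵ/ ~ /o/
Low-mid: /œ/ ~ /ɞ/ ~ /ɔ/
Low: only /ɶ/ (front); no back partner.
So /ɶ/ is the unpaired segment.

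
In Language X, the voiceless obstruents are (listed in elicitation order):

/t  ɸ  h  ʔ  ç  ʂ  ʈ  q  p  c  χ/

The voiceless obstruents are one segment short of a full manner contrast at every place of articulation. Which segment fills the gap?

/s/

Stop: /p/ (bilabial), /t/ (alveolar), /ʈ/ (retroflex), /c/ (palatal), /q/ (uvular), /ʔ/ (glottal).
Fricative: /ɸ/ (bilabial), /ʂ/ (retroflex), /ç/ (palatal), /χ/ (uvular), /h/ (glottal).
The alveolar row has no fricative member, so the gap is the alveolar fricative /s/.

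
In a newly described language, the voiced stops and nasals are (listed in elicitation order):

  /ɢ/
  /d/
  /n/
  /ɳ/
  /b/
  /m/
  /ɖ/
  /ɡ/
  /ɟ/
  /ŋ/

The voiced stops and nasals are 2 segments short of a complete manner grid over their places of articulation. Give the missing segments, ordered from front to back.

bilabial: oral stop /b/, nasal /m/.
alveolar: oral stop /d/, nasal /n/.
retroflex: oral stop /ɖ/, nasal /ɳ/.
palatal: oral stop /ɟ/, nasal —.
velar: oral stop /ɡ/, nasal /ŋ/.
uvular: oral stop /ɢ/, nasal —.
Gaps, from front to back: palatal lacks nasal (/ɲ/); uvular lacks nasal (/ɴ/).

/ɲ/, /ɴ/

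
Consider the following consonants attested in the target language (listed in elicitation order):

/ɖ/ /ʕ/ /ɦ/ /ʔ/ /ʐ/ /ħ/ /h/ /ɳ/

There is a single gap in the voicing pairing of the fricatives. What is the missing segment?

/ʂ/

place of articulation  voiceless  voiced  
retroflex         —         ʐ       
pharyngeal        ħ         ʕ       
glottal           h         ɦ       
The retroflex row has no voiceless member, so the gap is the voiceless retroflex fricative /ʂ/.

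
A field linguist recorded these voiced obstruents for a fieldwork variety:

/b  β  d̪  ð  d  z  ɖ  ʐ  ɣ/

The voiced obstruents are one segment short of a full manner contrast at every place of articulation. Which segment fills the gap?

place of articulation  stop      fricative
bilabial          b         β       
dental            d̪        ð       
alveolar          d         z       
retroflex         ɖ         ʐ       
velar             —         ɣ       
The velar row has no stop member, so the gap is the velar stop /ɡ/.

/ɡ/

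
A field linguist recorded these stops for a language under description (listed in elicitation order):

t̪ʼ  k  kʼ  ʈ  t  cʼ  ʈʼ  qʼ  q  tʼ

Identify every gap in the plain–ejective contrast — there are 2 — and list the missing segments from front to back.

/t̪/, /c/

Plain: /t/ (alveolar), /ʈ/ (retroflex), /k/ (velar), /q/ (uvular).
Ejective: /t̪ʼ/ (dental), /tʼ/ (alveolar), /ʈʼ/ (retroflex), /cʼ/ (palatal), /kʼ/ (velar), /qʼ/ (uvular).
Gaps, from front to back: dental lacks plain (/t̪/); palatal lacks plain (/c/).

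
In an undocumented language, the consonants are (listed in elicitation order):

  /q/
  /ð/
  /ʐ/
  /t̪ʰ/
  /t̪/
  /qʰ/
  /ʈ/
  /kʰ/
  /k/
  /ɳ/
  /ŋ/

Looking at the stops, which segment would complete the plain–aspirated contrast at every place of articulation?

/ʈʰ/

place of articulation  plain     aspirated
dental            t̪        t̪ʰ     
retroflex         ʈ         —       
velar             k         kʰ      
uvular            q         qʰ      
The retroflex row has no aspirated member, so the gap is the aspirated retroflex stop /ʈʰ/.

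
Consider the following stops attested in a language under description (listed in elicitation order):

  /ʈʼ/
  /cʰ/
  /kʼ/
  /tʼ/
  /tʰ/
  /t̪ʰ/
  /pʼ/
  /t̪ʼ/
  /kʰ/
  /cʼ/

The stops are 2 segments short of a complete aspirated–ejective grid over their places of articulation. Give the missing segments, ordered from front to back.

/pʰ/, /ʈʰ/

bilabial: aspirated —, ejective /pʼ/.
dental: aspirated /t̪ʰ/, ejective /t̪ʼ/.
alveolar: aspirated /tʰ/, ejective /tʼ/.
retroflex: aspirated —, ejective /ʈʼ/.
palatal: aspirated /cʰ/, ejective /cʼ/.
velar: aspirated /kʰ/, ejective /kʼ/.
Gaps, from front to back: bilabial lacks aspirated (/pʰ/); retroflex lacks aspirated (/ʈʰ/).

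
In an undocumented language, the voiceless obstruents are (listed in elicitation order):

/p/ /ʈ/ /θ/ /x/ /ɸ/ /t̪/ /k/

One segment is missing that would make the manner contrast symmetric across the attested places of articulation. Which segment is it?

/ʂ/

bilabial: stop /p/, fricative /ɸ/.
dental: stop /t̪/, fricative /θ/.
retroflex: stop /ʈ/, fricative —.
velar: stop /k/, fricative /x/.
The retroflex row has no fricative member, so the gap is the retroflex fricative /ʂ/.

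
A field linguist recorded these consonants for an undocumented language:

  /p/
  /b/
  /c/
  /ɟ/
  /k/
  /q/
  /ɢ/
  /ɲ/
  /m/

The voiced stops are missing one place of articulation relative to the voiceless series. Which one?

velar

place of articulation  voiceless  voiced  
bilabial          p         b       
palatal           c         ɟ       
velar             k         —       
uvular            q         ɢ       
Every place of articulation has a voiced member except velar, where /ɡ/ would be expected.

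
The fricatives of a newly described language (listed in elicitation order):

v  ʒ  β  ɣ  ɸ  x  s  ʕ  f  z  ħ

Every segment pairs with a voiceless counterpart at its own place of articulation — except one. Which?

Bilabial: /ɸ/ ~ /β/
Labiodental: /f/ ~ /v/
Alveolar: /s/ ~ /z/
Velar: /x/ ~ /ɣ/
Pharyngeal: /ħ/ ~ /ʕ/
Postalveolar: only /ʒ/ (voiced); no voiceless partner.
So /ʒ/ is the unpaired segment.

/ʒ/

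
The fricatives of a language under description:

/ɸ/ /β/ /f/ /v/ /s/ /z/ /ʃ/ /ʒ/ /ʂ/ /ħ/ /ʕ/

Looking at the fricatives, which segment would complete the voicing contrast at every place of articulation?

/ʐ/

Voiceless: /ɸ/ (bilabial), /f/ (labiodental), /s/ (alveolar), /ʃ/ (postalveolar), /ʂ/ (retroflex), /ħ/ (pharyngeal).
Voiced: /β/ (bilabial), /v/ (labiodental), /z/ (alveolar), /ʒ/ (postalveolar), /ʕ/ (pharyngeal).
The retroflex row has no voiced member, so the gap is the voiced retroflex fricative /ʐ/.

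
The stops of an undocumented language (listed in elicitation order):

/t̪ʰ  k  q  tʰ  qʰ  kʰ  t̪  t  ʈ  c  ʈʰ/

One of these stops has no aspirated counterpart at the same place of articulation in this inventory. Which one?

Dental: /t̪/ ~ /t̪ʰ/
Alveolar: /t/ ~ /tʰ/
Retroflex: /ʈ/ ~ /ʈʰ/
Velar: /k/ ~ /kʰ/
Uvular: /q/ ~ /qʰ/
Palatal: only /c/ (plain); no aspirated partner.
So /c/ is the unpaired segment.

/c/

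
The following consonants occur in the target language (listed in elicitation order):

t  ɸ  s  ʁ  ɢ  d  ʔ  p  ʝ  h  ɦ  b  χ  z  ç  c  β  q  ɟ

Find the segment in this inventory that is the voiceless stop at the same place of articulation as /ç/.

/c/

/ç/ is a voiceless palatal fricative.
The voiceless stop at the same place is a voiceless palatal stop — in this inventory, /c/.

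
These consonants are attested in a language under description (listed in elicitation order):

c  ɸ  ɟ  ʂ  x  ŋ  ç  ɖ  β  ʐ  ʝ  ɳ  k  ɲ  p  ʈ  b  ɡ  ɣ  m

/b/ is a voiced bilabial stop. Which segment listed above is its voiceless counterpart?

/p/

The voiceless counterpart is a voiceless bilabial stop — in this inventory, /p/.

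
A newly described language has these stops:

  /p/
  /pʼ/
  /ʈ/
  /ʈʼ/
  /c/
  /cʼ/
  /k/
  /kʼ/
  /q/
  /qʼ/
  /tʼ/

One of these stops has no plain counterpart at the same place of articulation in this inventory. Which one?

/tʼ/

Bilabial: /p/ ~ /pʼ/
Retroflex: /ʈ/ ~ /ʈʼ/
Palatal: /c/ ~ /cʼ/
Velar: /k/ ~ /kʼ/
Uvular: /q/ ~ /qʼ/
Alveolar: only /tʼ/ (ejective); no plain partner.
So /tʼ/ is the unpaired segment.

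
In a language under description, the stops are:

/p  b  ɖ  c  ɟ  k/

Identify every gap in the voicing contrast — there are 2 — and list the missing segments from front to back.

/ʈ/, /ɡ/

place of articulation  voiceless  voiced  
bilabial          p         b       
retroflex         —         ɖ       
palatal           c         ɟ       
velar             k         —       
Gaps, from front to back: retroflex lacks voiceless (/ʈ/); velar lacks voiced (/ɡ/).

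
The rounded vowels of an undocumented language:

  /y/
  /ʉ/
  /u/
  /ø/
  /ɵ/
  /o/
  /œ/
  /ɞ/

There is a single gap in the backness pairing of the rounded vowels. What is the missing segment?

Front: /y/ (high), /ø/ (high-mid), /œ/ (low-mid).
Central: /ʉ/ (high), /ɵ/ (high-mid), /ɞ/ (low-mid).
Back: /u/ (high), /o/ (high-mid).
The low-mid row has no back member, so the gap is the low-mid back rounded vowel /ɔ/.

/ɔ/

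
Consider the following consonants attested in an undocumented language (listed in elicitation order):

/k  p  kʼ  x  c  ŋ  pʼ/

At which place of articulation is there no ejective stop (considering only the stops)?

palatal

Plain: /p/ (bilabial), /c/ (palatal), /k/ (velar).
Ejective: /pʼ/ (bilabial), /kʼ/ (velar).
Every place of articulation has an ejective member except palatal, where /cʼ/ would be expected.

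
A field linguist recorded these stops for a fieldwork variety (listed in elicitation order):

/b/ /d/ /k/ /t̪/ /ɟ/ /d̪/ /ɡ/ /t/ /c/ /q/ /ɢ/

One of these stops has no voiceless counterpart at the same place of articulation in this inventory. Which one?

Dental: /t̪/ ~ /d̪/
Alveolar: /t/ ~ /d/
Palatal: /c/ ~ /ɟ/
Velar: /k/ ~ /ɡ/
Uvular: /q/ ~ /ɢ/
Bilabial: only /b/ (voiced); no voiceless partner.
So /b/ is the unpaired segment.

/b/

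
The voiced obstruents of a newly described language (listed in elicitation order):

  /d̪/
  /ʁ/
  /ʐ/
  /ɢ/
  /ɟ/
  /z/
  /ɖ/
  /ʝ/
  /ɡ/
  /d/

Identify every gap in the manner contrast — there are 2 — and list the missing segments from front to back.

/ð/, /ɣ/

dental: stop /d̪/, fricative —.
alveolar: stop /d/, fricative /z/.
retroflex: stop /ɖ/, fricative /ʐ/.
palatal: stop /ɟ/, fricative /ʝ/.
velar: stop /ɡ/, fricative —.
uvular: stop /ɢ/, fricative /ʁ/.
Gaps, from front to back: dental lacks fricative (/ð/); velar lacks fricative (/ɣ/).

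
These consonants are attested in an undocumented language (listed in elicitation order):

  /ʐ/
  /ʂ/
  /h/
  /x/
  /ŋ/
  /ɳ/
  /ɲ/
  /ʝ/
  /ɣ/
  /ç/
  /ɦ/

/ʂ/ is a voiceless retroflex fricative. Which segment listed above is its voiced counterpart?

The voiced counterpart is a voiced retroflex fricative — in this inventory, /ʐ/.

/ʐ/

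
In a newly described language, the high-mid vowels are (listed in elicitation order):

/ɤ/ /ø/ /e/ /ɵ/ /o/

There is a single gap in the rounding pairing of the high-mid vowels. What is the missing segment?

front: unrounded /e/, rounded /ø/.
central: unrounded —, rounded /ɵ/.
back: unrounded /ɤ/, rounded /o/.
The central row has no unrounded member, so the gap is the central unrounded vowel /ɘ/.

/ɘ/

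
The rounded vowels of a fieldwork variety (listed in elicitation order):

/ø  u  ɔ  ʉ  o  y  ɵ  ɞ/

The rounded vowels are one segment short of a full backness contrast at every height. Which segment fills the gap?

height            front     central   back    
high              y         ʉ         u       
high-mid          ø         ɵ         o       
low-mid           —         ɞ         ɔ       
The low-mid row has no front member, so the gap is the low-mid front rounded vowel /œ/.

/œ/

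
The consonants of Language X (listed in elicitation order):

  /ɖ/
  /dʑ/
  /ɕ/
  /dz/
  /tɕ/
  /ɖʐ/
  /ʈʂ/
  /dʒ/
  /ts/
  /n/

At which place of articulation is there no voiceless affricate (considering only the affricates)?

postalveolar

place of articulation  voiceless  voiced  
alveolar          ts        dz      
postalveolar      —         dʒ      
retroflex         ʈʂ        ɖʐ      
alveolo-palatal   tɕ        dʑ      
Every place of articulation has a voiceless member except postalveolar, where /tʃ/ would be expected.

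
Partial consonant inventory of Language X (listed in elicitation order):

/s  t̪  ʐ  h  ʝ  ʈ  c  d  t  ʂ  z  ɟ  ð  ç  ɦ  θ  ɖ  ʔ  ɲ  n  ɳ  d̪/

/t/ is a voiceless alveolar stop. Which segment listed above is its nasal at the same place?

The nasal at the same place is an alveolar nasal — in this inventory, /n/.

/n/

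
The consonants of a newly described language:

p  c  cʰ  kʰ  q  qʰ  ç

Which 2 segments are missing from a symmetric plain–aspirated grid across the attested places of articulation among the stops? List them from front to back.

/pʰ/, /k/

place of articulation  plain     aspirated
bilabial          p         —       
palatal           c         cʰ      
velar             —         kʰ      
uvular            q         qʰ      
Gaps, from front to back: bilabial lacks aspirated (/pʰ/); velar lacks plain (/k/).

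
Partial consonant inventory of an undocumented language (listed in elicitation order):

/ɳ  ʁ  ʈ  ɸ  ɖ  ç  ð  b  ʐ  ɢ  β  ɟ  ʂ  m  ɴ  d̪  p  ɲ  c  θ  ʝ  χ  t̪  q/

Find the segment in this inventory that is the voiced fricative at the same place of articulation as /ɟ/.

/ɟ/ is a voiced palatal stop.
The voiced fricative at the same place is a voiced palatal fricative — in this inventory, /ʝ/.

/ʝ/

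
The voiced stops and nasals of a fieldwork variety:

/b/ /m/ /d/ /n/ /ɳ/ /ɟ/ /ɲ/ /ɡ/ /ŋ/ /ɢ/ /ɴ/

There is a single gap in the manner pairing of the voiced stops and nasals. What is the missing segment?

bilabial: oral stop /b/, nasal /m/.
alveolar: oral stop /d/, nasal /n/.
retroflex: oral stop —, nasal /ɳ/.
palatal: oral stop /ɟ/, nasal /ɲ/.
velar: oral stop /ɡ/, nasal /ŋ/.
uvular: oral stop /ɢ/, nasal /ɴ/.
The retroflex row has no oral stop member, so the gap is the retroflex oral stop /ɖ/.

/ɖ/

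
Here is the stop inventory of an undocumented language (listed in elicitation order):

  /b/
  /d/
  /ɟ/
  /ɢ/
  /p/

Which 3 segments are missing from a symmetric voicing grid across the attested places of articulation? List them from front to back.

bilabial: voiceless /p/, voiced /b/.
alveolar: voiceless —, voiced /d/.
palatal: voiceless —, voiced /ɟ/.
uvular: voiceless —, voiced /ɢ/.
Gaps, from front to back: alveolar lacks voiceless (/t/); palatal lacks voiceless (/c/); uvular lacks voiceless (/q/).

/t/, /c/, /q/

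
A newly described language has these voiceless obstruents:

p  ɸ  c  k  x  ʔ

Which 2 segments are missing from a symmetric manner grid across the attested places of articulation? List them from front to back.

place of articulation  stop      fricative
bilabial          p         ɸ       
palatal           c         —       
velar             k         x       
glottal           ʔ         —       
Gaps, from front to back: palatal lacks fricative (/ç/); glottal lacks fricative (/h/).

/ç/, /h/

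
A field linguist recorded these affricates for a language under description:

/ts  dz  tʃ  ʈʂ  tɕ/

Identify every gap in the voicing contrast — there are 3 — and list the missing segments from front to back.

alveolar: voiceless /ts/, voiced /dz/.
postalveolar: voiceless /tʃ/, voiced —.
retroflex: voiceless /ʈʂ/, voiced —.
alveolo-palatal: voiceless /tɕ/, voiced —.
Gaps, from front to back: postalveolar lacks voiced (/dʒ/); retroflex lacks voiced (/ɖʐ/); alveolo-palatal lacks voiced (/dʑ/).

/dʒ/, /ɖʐ/, /dʑ/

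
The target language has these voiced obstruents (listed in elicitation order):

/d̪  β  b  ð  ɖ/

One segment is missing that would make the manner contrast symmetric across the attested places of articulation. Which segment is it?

place of articulation  stop      fricative
bilabial          b         β       
dental            d̪        ð       
retroflex         ɖ         —       
The retroflex row has no fricative member, so the gap is the retroflex fricative /ʐ/.

/ʐ/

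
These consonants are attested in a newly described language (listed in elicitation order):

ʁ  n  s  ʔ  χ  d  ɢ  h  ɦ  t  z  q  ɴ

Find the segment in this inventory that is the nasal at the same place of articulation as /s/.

/s/ is a voiceless alveolar fricative.
The nasal at the same place is an alveolar nasal — in this inventory, /n/.

/n/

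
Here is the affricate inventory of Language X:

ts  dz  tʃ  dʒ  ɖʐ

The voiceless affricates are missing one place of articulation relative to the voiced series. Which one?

place of articulation  voiceless  voiced  
alveolar          ts        dz      
postalveolar      tʃ        dʒ      
retroflex         —         ɖʐ      
Every place of articulation has a voiceless member except retroflex, where /ʈʂ/ would be expected.

retroflex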